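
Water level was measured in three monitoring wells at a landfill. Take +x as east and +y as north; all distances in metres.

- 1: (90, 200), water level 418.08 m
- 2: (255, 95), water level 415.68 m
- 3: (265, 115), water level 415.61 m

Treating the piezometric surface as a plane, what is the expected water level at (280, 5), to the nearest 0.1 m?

Taking 1 as reference: 2−1 = (165, -105, -2.40); 3−1 = (175, -85, -2.47).
Solve a·Δx + b·Δy = Δh: det = 165·(-85) − 175·(-105) = 4350.
∂h/∂x = [(-2.40)·(-85) − (-2.47)·(-105)] / 4350 = -0.01272
∂h/∂y = [165·(-2.47) − 175·(-2.40)] / 4350 = +0.002862
h(280, 5) = 418.08 + (-0.01272)·(190) + (+0.002862)·(-195) = 418.08 -2.418 -0.558 = 415.104 m.

415.1 m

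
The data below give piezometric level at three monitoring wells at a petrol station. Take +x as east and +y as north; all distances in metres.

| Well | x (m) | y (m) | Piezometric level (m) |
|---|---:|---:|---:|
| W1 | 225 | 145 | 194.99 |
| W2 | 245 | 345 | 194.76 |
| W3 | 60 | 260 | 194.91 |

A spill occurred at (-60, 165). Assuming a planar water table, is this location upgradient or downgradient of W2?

Taking W1 as reference: W2−W1 = (20, 200, -0.23); W3−W1 = (-165, 115, -0.08).
Solve a·Δx + b·Δy = Δh: det = 20·115 − (-165)·200 = 35300.
∂h/∂x = [(-0.23)·115 − (-0.08)·200] / 35300 = -0.0002960
∂h/∂y = [20·(-0.08) − (-165)·(-0.23)] / 35300 = -0.001120
Head at (-60, 165) = 194.99 + (-0.0002960)·(-285) + (-0.001120)·(20) = 195.05 m.
That is higher than the 194.76 m at W2, so the point is upgradient.

upgradient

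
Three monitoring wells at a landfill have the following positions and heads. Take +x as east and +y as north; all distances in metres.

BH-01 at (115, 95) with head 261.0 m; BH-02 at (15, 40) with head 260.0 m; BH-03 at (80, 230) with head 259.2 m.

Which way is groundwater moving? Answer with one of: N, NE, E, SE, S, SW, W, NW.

Differences from BH-01: to BH-02 (Δx, Δy, Δh) = (-100, -55, -1.0); to BH-03 = (-35, 135, -1.8).
Determinant of the coordinate differences = (-100)·135 − (-35)·(-55) = -15425.
∂h/∂x = [(-1.0)·135 − (-1.8)·(-55)] / -15425 = +0.01517
∂h/∂y = [(-100)·(-1.8) − (-35)·(-1.0)] / -15425 = -0.009400
Flow = −∇h = (-0.01517 east, +0.009400 north), which points northwest.

NW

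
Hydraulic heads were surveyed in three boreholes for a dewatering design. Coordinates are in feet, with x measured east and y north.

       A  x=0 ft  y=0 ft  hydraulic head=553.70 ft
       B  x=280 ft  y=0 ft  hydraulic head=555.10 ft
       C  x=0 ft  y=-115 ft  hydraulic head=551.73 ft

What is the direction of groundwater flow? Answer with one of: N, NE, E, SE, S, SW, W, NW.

S

∂h/∂x = (555.10 − 553.70) / (280 − 0) = +0.005000
∂h/∂y = (551.73 − 553.70) / (-115 − 0) = +0.01713
Flow = −∇h = (-0.005000 east, -0.01713 north), which points south.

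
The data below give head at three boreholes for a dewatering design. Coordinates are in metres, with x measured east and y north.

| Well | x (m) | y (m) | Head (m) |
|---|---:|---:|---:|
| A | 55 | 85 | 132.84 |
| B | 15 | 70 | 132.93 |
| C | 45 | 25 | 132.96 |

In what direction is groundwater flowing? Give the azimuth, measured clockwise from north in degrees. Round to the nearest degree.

043°

Taking A as reference: B−A = (-40, -15, +0.09); C−A = (-10, -60, +0.12).
Determinant of the coordinate differences = (-40)·(-60) − (-10)·(-15) = 2250.
∂h/∂x = [(+0.09)·(-60) − (+0.12)·(-15)] / 2250 = -0.001600
∂h/∂y = [(-40)·(+0.12) − (-10)·(+0.09)] / 2250 = -0.001733
Flow direction (−∇h) has components (+0.001600 E, +0.001733 N).
Azimuth = atan2(E, N) = atan2(+0.001600, +0.001733) = 42.7° ≈ 043°.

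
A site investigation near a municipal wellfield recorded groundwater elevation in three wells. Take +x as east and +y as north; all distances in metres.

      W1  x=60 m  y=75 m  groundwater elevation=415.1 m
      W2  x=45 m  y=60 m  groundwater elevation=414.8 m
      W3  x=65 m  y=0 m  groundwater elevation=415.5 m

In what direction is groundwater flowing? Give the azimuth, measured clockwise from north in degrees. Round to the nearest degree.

Three-point gradient (reference W1): Δ to W2 = (-15, -15, -0.3), Δ to W3 = (5, -75, +0.4).
∂h/∂x = +0.02375, ∂h/∂y = -0.003750 (det = 1200).
Flow direction (−∇h) has components (-0.02375 E, +0.003750 N).
Azimuth = atan2(E, N) = atan2(-0.02375, +0.003750) = 279.0° ≈ 279°.

279°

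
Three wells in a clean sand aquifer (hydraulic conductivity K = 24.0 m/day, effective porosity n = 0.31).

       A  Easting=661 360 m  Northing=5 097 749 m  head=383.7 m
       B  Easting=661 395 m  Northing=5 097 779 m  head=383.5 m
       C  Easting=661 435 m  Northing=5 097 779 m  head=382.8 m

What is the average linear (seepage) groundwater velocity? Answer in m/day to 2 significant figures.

1.7 m/day

Differences from A: to B (Δx, Δy, Δh) = (35, 30, -0.2); to C = (75, 30, -0.9).
Determinant of the coordinate differences = 35·30 − 75·30 = -1200.
∂h/∂x = [(-0.2)·30 − (-0.9)·30] / -1200 = -0.01750
∂h/∂y = [35·(-0.9) − 75·(-0.2)] / -1200 = +0.01375
|∇h| = √(-0.01750² + 0.01375²) = 0.02226
Seepage velocity v = K·i/n = 24.0 × 0.02226 / 0.31 = 1.723 m/day.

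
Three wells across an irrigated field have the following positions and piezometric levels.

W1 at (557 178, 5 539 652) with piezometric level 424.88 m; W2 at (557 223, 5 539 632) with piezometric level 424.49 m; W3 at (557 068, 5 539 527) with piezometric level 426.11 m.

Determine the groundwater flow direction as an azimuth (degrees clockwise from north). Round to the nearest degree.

Three-point gradient (reference W1): Δ to W2 = (45, -20, -0.39), Δ to W3 = (-110, -125, +1.23).
∂h/∂x = -0.009374, ∂h/∂y = -0.001591 (det = -7825).
Flow direction (−∇h) has components (+0.009374 E, +0.001591 N).
Azimuth = atan2(E, N) = atan2(+0.009374, +0.001591) = 80.4° ≈ 080°.

080°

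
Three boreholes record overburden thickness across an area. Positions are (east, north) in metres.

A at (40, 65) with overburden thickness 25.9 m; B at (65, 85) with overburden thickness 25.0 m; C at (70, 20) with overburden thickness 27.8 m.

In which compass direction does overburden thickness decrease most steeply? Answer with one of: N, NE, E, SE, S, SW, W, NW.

N

Three-point gradient (reference A): Δ to B = (25, 20, -0.9), Δ to C = (30, -45, +1.9).
∂d/∂x = -0.001449, ∂d/∂y = -0.04319 (det = -1725).
Steepest decrease is along −∇f = (+0.001449 E, +0.04319 N) → north.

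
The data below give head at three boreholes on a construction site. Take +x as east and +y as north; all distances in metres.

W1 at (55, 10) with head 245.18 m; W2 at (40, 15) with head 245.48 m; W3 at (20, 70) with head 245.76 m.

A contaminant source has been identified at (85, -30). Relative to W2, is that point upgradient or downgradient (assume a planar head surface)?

Taking W1 as reference: W2−W1 = (-15, 5, +0.30); W3−W1 = (-35, 60, +0.58).
Solve a·Δx + b·Δy = Δh: det = (-15)·60 − (-35)·5 = -725.
∂h/∂x = [(+0.30)·60 − (+0.58)·5] / -725 = -0.02083
∂h/∂y = [(-15)·(+0.58) − (-35)·(+0.30)] / -725 = -0.002483
Head at (85, -30) = 245.18 + (-0.02083)·(30) + (-0.002483)·(-40) = 244.65 m.
That is lower than the 245.48 m at W2, so the point is downgradient.

downgradient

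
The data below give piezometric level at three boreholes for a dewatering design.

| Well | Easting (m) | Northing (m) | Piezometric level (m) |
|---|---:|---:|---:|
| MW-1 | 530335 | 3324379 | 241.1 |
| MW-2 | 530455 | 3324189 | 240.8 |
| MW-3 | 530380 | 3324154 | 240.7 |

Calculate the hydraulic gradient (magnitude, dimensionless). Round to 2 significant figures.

Taking MW-1 as reference: MW-2−MW-1 = (120, -190, -0.3); MW-3−MW-1 = (45, -225, -0.4).
Solve a·Δx + b·Δy = Δh: det = 120·(-225) − 45·(-190) = -18450.
∂h/∂x = [(-0.3)·(-225) − (-0.4)·(-190)] / -18450 = +0.0004607
∂h/∂y = [120·(-0.4) − 45·(-0.3)] / -18450 = +0.001870
|∇h| = √(0.0004607² + 0.001870²) = 0.001926

0.0019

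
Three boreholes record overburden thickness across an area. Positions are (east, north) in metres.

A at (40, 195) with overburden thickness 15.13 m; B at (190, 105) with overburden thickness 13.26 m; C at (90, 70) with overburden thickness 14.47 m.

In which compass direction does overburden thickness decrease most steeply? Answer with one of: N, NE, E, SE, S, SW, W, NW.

E

With d = a·x + b·y + c and A as origin, the differences give:
  150·a + (-90)·b = -1.87
  50·a + (-125)·b = -0.66
Eliminate b (×(-125) and ×(-90), subtract): -14250·a = 174.350 → a = ∂d/∂x = -0.01224
Back-substitute: b = ∂d/∂y = +0.0003860.
Steepest decrease is along −∇f = (+0.01224 E, -0.0003860 N) → east.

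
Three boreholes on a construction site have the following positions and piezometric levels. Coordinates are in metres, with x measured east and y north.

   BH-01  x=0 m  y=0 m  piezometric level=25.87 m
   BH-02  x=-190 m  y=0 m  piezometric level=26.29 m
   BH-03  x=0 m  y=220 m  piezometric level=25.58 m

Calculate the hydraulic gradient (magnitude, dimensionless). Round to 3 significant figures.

0.00257

∂h/∂x = (26.29 − 25.87) / (-190 − 0) = -0.002211
∂h/∂y = (25.58 − 25.87) / (220 − 0) = -0.001318
|∇h| = √(-0.002211² + -0.001318²) = 0.002574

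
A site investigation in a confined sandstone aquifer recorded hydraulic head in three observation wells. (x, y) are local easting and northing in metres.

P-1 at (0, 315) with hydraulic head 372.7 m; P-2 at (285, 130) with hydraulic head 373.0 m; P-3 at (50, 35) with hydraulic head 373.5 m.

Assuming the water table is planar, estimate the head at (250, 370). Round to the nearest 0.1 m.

With h = a·x + b·y + c and P-1 as origin, the differences give:
  285·a + (-185)·b = +0.3
  50·a + (-280)·b = +0.8
Eliminate b (×(-280) and ×(-185), subtract): -70550·a = 64.00 → a = ∂h/∂x = -0.0009072
Back-substitute: b = ∂h/∂y = -0.003019.
h(250, 370) = 372.7 + (-0.0009072)·(250) + (-0.003019)·(55) = 372.7 -0.227 -0.166 = 372.307 m.

372.3 m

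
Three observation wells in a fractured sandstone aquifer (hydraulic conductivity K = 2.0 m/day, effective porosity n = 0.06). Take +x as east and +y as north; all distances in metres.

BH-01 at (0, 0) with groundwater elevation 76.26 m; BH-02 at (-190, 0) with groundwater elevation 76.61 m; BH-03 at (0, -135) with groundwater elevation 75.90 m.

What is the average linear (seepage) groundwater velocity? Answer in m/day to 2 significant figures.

0.11 m/day

∂h/∂x = (76.61 − 76.26) / (-190 − 0) = -0.001842
∂h/∂y = (75.90 − 76.26) / (-135 − 0) = +0.002667
|∇h| = √(-0.001842² + 0.002667²) = 0.003241
Seepage velocity v = K·i/n = 2.0 × 0.003241 / 0.06 = 0.108 m/day.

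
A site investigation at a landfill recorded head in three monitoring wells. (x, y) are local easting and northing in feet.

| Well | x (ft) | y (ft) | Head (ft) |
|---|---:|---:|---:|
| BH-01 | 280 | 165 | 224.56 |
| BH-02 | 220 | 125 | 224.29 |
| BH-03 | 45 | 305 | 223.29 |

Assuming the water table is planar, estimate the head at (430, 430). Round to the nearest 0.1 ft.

With h = a·x + b·y + c and BH-01 as origin, the differences give:
  (-60)·a + (-40)·b = -0.27
  (-235)·a + 140·b = -1.27
Eliminate b (×140 and ×(-40), subtract): -17800·a = -88.600 → a = ∂h/∂x = +0.004978
Back-substitute: b = ∂h/∂y = -0.0007163.
h(430, 430) = 224.56 + (+0.004978)·(150) + (-0.0007163)·(265) = 224.56 +0.747 -0.190 = 225.117 ft.

225.1 ft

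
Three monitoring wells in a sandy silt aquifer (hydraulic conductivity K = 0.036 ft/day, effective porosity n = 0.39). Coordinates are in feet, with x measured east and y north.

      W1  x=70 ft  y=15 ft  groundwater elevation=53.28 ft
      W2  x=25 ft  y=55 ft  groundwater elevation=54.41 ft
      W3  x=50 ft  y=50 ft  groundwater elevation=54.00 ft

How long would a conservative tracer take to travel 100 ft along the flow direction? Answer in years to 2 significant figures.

160 years

With h = a·x + b·y + c and W1 as origin, the differences give:
  (-45)·a + 40·b = +1.13
  (-20)·a + 35·b = +0.72
Eliminate b (×35 and ×40, subtract): -775·a = 10.750 → a = ∂h/∂x = -0.01387
Back-substitute: b = ∂h/∂y = +0.01265.
|∇h| = √(-0.01387² + 0.01265²) = 0.01877
Seepage velocity v = K·i/n = 0.036 × 0.01877 / 0.39 = 0.001733 ft/day.
t = 100 / 0.001733 = 5.77e+04 days = 158 years.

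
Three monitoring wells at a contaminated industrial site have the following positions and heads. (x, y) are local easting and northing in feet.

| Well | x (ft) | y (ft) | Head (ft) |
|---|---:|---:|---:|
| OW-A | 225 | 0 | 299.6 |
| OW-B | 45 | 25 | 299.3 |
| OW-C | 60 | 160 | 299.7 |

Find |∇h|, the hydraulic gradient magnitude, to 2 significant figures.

With h = a·x + b·y + c and OW-A as origin, the differences give:
  (-180)·a + 25·b = -0.3
  (-165)·a + 160·b = +0.1
Eliminate b (×160 and ×25, subtract): -24675·a = -50.50 → a = ∂h/∂x = +0.002047
Back-substitute: b = ∂h/∂y = +0.002736.
|∇h| = √(0.002047² + 0.002736²) = 0.003417

0.0034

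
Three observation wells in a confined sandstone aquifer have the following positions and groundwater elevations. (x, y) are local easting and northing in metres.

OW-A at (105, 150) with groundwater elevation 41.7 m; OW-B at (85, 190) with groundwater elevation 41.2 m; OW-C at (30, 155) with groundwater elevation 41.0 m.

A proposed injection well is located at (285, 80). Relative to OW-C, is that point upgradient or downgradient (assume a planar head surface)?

upgradient

With h = a·x + b·y + c and OW-A as origin, the differences give:
  (-20)·a + 40·b = -0.5
  (-75)·a + 5·b = -0.7
Eliminate b (×5 and ×40, subtract): 2900·a = 25.50 → a = ∂h/∂x = +0.008793
Back-substitute: b = ∂h/∂y = -0.008103.
Head at (285, 80) = 41.7 + (+0.008793)·(180) + (-0.008103)·(-70) = 43.85 m.
That is higher than the 41.0 m at OW-C, so the point is upgradient.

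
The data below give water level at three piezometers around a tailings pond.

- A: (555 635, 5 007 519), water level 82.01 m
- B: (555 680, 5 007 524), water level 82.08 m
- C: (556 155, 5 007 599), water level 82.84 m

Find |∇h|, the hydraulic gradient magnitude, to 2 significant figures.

Taking A as reference: B−A = (45, 5, +0.07); C−A = (520, 80, +0.83).
Determinant of the coordinate differences = 45·80 − 520·5 = 1000.
∂h/∂x = [(+0.07)·80 − (+0.83)·5] / 1000 = +0.001450
∂h/∂y = [45·(+0.83) − 520·(+0.07)] / 1000 = +0.0009500
|∇h| = √(0.001450² + 0.0009500²) = 0.001733

0.0017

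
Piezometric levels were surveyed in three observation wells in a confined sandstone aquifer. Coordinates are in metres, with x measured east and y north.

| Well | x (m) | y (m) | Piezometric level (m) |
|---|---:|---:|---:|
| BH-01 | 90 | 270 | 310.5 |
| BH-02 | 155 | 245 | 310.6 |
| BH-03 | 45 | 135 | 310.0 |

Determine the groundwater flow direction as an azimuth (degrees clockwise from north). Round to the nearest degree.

223°

With h = a·x + b·y + c and BH-01 as origin, the differences give:
  65·a + (-25)·b = +0.1
  (-45)·a + (-135)·b = -0.5
Eliminate b (×(-135) and ×(-25), subtract): -9900·a = -26.00 → a = ∂h/∂x = +0.002626
Back-substitute: b = ∂h/∂y = +0.002828.
Flow direction (−∇h) has components (-0.002626 E, -0.002828 N).
Azimuth = atan2(E, N) = atan2(-0.002626, -0.002828) = 222.9° ≈ 223°.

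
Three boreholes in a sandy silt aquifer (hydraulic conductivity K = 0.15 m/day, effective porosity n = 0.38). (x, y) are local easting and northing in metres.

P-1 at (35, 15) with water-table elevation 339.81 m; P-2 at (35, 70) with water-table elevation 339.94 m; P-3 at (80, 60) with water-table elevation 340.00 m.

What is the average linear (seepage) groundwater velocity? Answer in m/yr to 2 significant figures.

With h = a·x + b·y + c and P-1 as origin, the differences give:
  0·a + 55·b = +0.13
  45·a + 45·b = +0.19
Eliminate b (×45 and ×55, subtract): -2475·a = -4.600 → a = ∂h/∂x = +0.001859
Back-substitute: b = ∂h/∂y = +0.002364.
|∇h| = √(0.001859² + 0.002364²) = 0.003007
Seepage velocity v = K·i/n = 0.15 × 0.003007 / 0.38 = 0.001187 m/day = 0.4336 m/yr.

0.43 m/yr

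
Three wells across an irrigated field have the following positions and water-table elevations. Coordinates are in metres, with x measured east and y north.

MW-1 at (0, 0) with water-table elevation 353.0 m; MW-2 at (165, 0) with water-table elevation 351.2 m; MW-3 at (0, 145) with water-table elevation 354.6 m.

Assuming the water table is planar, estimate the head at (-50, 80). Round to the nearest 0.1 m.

354.4 m

∂h/∂x = (351.2 − 353.0) / (165 − 0) = -0.01091
∂h/∂y = (354.6 − 353.0) / (145 − 0) = +0.01103
h(-50, 80) = 353.0 + (-0.01091)·(-50) + (+0.01103)·(80) = 353.0 +0.545 +0.883 = 354.428 m.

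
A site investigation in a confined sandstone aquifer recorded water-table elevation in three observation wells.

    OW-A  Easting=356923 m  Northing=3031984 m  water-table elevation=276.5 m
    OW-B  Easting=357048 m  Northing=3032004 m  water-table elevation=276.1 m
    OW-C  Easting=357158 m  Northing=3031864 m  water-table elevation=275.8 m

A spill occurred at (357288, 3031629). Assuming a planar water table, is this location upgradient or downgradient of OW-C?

downgradient

Differences from OW-A: to OW-B (Δx, Δy, Δh) = (125, 20, -0.4); to OW-C = (235, -120, -0.7).
Determinant of the coordinate differences = 125·(-120) − 235·20 = -19700.
∂h/∂x = [(-0.4)·(-120) − (-0.7)·20] / -19700 = -0.003147
∂h/∂y = [125·(-0.7) − 235·(-0.4)] / -19700 = -0.0003299
Head at (357288, 3031629) = 276.5 + (-0.003147)·(365) + (-0.0003299)·(-355) = 275.47 m.
That is lower than the 275.8 m at OW-C, so the point is downgradient.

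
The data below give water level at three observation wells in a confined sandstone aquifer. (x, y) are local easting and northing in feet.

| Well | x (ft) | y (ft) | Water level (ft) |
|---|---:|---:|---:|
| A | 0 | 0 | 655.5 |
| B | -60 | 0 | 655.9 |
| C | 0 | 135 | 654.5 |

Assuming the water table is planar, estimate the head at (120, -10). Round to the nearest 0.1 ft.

∂h/∂x = (655.9 − 655.5) / (-60 − 0) = -0.006667
∂h/∂y = (654.5 − 655.5) / (135 − 0) = -0.007407
h(120, -10) = 655.5 + (-0.006667)·(120) + (-0.007407)·(-10) = 655.5 -0.800 +0.074 = 654.774 ft.

654.8 ft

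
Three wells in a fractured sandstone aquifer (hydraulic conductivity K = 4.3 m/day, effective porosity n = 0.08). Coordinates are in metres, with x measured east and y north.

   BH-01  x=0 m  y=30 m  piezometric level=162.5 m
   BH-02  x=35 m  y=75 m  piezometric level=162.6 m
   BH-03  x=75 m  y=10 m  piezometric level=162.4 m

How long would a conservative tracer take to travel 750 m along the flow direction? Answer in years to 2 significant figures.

14 years

Taking BH-01 as reference: BH-02−BH-01 = (35, 45, +0.1); BH-03−BH-01 = (75, -20, -0.1).
Determinant of the coordinate differences = 35·(-20) − 75·45 = -4075.
∂h/∂x = [(+0.1)·(-20) − (-0.1)·45] / -4075 = -0.0006135
∂h/∂y = [35·(-0.1) − 75·(+0.1)] / -4075 = +0.002699
|∇h| = √(-0.0006135² + 0.002699²) = 0.002768
Seepage velocity v = K·i/n = 4.3 × 0.002768 / 0.08 = 0.1488 m/day.
t = 750 / 0.1488 = 5040 days = 13.8 years.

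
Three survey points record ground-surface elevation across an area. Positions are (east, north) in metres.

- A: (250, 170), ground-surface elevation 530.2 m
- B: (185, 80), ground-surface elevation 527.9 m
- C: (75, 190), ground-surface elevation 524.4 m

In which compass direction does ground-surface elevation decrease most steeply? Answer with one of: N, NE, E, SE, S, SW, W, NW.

W

With z = a·x + b·y + c and A as origin, the differences give:
  (-65)·a + (-90)·b = -2.3
  (-175)·a + 20·b = -5.8
Eliminate b (×20 and ×(-90), subtract): -17050·a = -568.00 → a = ∂z/∂x = +0.03331
Back-substitute: b = ∂z/∂y = +0.001496.
Steepest decrease is along −∇f = (-0.03331 E, -0.001496 N) → west.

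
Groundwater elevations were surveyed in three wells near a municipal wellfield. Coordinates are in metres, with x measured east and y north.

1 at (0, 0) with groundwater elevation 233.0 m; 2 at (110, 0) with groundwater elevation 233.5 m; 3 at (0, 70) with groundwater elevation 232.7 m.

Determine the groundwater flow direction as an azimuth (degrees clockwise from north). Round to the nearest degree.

313°

∂h/∂x = (233.5 − 233.0) / (110 − 0) = +0.004545
∂h/∂y = (232.7 − 233.0) / (70 − 0) = -0.004286
Flow direction (−∇h) has components (-0.004545 E, +0.004286 N).
Azimuth = atan2(E, N) = atan2(-0.004545, +0.004286) = 313.3° ≈ 313°.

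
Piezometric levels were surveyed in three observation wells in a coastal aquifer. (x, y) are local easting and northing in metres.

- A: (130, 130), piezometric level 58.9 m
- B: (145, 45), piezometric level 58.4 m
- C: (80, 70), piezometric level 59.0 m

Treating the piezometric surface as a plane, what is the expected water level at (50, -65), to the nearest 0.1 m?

Taking A as reference: B−A = (15, -85, -0.5); C−A = (-50, -60, +0.1).
Solve a·Δx + b·Δy = Δh: det = 15·(-60) − (-50)·(-85) = -5150.
∂h/∂x = [(-0.5)·(-60) − (+0.1)·(-85)] / -5150 = -0.007476
∂h/∂y = [15·(+0.1) − (-50)·(-0.5)] / -5150 = +0.004563
h(50, -65) = 58.9 + (-0.007476)·(-80) + (+0.004563)·(-195) = 58.9 +0.598 -0.890 = 58.608 m.

58.6 m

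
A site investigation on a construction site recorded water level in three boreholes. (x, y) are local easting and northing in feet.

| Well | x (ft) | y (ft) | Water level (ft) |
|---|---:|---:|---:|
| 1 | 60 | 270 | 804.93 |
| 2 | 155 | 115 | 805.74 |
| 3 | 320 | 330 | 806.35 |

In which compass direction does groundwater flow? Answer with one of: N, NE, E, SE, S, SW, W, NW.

Three-point gradient (reference 1): Δ to 2 = (95, -155, +0.81), Δ to 3 = (260, 60, +1.42).
∂h/∂x = +0.005841, ∂h/∂y = -0.001646 (det = 46000).
Flow = −∇h = (-0.005841 east, +0.001646 north), which points west.

W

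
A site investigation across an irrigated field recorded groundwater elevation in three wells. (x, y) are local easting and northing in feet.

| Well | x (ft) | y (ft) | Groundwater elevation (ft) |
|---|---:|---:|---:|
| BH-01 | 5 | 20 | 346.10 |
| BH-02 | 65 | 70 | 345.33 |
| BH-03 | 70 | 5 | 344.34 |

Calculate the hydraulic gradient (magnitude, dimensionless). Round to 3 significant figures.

With h = a·x + b·y + c and BH-01 as origin, the differences give:
  60·a + 50·b = -0.77
  65·a + (-15)·b = -1.76
Eliminate b (×(-15) and ×50, subtract): -4150·a = 99.550 → a = ∂h/∂x = -0.02399
Back-substitute: b = ∂h/∂y = +0.01339.
|∇h| = √(-0.02399² + 0.01339²) = 0.02747

0.0275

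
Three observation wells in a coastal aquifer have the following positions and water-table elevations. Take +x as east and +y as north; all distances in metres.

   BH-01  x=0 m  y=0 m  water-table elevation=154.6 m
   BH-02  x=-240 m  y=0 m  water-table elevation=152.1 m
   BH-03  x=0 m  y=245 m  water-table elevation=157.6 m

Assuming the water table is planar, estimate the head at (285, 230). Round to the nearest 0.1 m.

∂h/∂x = (152.1 − 154.6) / (-240 − 0) = +0.01042
∂h/∂y = (157.6 − 154.6) / (245 − 0) = +0.01224
h(285, 230) = 154.6 + (+0.01042)·(285) + (+0.01224)·(230) = 154.6 +2.969 +2.816 = 160.385 m.

160.4 m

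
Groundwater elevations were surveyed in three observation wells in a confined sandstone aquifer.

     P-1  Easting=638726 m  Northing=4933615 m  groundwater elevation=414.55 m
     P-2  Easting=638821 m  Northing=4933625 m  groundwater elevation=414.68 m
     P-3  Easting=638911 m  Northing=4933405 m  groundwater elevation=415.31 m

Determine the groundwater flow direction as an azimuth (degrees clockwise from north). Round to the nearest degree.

324°

With h = a·x + b·y + c and P-1 as origin, the differences give:
  95·a + 10·b = +0.13
  185·a + (-210)·b = +0.76
Eliminate b (×(-210) and ×10, subtract): -21800·a = -34.900 → a = ∂h/∂x = +0.001601
Back-substitute: b = ∂h/∂y = -0.002209.
Flow direction (−∇h) has components (-0.001601 E, +0.002209 N).
Azimuth = atan2(E, N) = atan2(-0.001601, +0.002209) = 324.1° ≈ 324°.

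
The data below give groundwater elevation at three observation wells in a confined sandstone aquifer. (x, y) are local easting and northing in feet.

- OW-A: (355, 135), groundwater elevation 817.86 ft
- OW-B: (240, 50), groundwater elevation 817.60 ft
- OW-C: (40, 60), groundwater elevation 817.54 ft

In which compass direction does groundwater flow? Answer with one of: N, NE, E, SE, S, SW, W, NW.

Taking OW-A as reference: OW-B−OW-A = (-115, -85, -0.26); OW-C−OW-A = (-315, -75, -0.32).
Solve a·Δx + b·Δy = Δh: det = (-115)·(-75) − (-315)·(-85) = -18150.
∂h/∂x = [(-0.26)·(-75) − (-0.32)·(-85)] / -18150 = +0.0004242
∂h/∂y = [(-115)·(-0.32) − (-315)·(-0.26)] / -18150 = +0.002485
Flow = −∇h = (-0.0004242 east, -0.002485 north), which points south.

S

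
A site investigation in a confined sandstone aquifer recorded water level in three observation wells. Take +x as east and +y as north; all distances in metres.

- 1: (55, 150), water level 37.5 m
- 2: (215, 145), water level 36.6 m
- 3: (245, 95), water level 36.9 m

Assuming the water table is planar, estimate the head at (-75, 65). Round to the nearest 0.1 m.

39.1 m

Taking 1 as reference: 2−1 = (160, -5, -0.9); 3−1 = (190, -55, -0.6).
Determinant of the coordinate differences = 160·(-55) − 190·(-5) = -7850.
∂h/∂x = [(-0.9)·(-55) − (-0.6)·(-5)] / -7850 = -0.005924
∂h/∂y = [160·(-0.6) − 190·(-0.9)] / -7850 = -0.009554
h(-75, 65) = 37.5 + (-0.005924)·(-130) + (-0.009554)·(-85) = 37.5 +0.770 +0.812 = 39.082 m.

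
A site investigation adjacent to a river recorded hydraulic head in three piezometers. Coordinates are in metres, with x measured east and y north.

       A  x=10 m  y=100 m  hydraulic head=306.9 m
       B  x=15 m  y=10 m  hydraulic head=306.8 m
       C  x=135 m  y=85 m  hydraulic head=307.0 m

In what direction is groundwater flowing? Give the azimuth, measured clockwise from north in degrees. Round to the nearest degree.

219°

Taking A as reference: B−A = (5, -90, -0.1); C−A = (125, -15, +0.1).
Solve a·Δx + b·Δy = Δh: det = 5·(-15) − 125·(-90) = 11175.
∂h/∂x = [(-0.1)·(-15) − (+0.1)·(-90)] / 11175 = +0.0009396
∂h/∂y = [5·(+0.1) − 125·(-0.1)] / 11175 = +0.001163
Flow direction (−∇h) has components (-0.0009396 E, -0.001163 N).
Azimuth = atan2(E, N) = atan2(-0.0009396, -0.001163) = 218.9° ≈ 219°.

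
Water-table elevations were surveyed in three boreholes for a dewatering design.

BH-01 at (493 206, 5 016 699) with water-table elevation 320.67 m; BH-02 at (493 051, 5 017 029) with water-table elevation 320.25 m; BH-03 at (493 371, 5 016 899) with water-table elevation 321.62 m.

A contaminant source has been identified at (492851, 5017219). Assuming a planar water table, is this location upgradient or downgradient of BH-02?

downgradient

Taking BH-01 as reference: BH-02−BH-01 = (-155, 330, -0.42); BH-03−BH-01 = (165, 200, +0.95).
Solve a·Δx + b·Δy = Δh: det = (-155)·200 − 165·330 = -85450.
∂h/∂x = [(-0.42)·200 − (+0.95)·330] / -85450 = +0.004652
∂h/∂y = [(-155)·(+0.95) − 165·(-0.42)] / -85450 = +0.0009122
Head at (492851, 5017219) = 320.67 + (+0.004652)·(-355) + (+0.0009122)·(520) = 319.49 m.
That is lower than the 320.25 m at BH-02, so the point is downgradient.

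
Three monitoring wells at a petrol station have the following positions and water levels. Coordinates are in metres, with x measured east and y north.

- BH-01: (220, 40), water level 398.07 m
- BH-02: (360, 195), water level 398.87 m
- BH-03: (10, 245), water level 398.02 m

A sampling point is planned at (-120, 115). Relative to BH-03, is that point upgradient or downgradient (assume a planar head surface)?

downgradient

Taking BH-01 as reference: BH-02−BH-01 = (140, 155, +0.80); BH-03−BH-01 = (-210, 205, -0.05).
Determinant of the coordinate differences = 140·205 − (-210)·155 = 61250.
∂h/∂x = [(+0.80)·205 − (-0.05)·155] / 61250 = +0.002804
∂h/∂y = [140·(-0.05) − (-210)·(+0.80)] / 61250 = +0.002629
Head at (-120, 115) = 398.07 + (+0.002804)·(-340) + (+0.002629)·(75) = 397.31 m.
That is lower than the 398.02 m at BH-03, so the point is downgradient.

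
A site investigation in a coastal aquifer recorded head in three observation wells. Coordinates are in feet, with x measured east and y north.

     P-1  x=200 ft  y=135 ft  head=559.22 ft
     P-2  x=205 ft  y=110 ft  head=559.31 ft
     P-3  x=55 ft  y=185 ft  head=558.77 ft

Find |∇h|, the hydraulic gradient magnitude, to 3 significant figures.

With h = a·x + b·y + c and P-1 as origin, the differences give:
  5·a + (-25)·b = +0.09
  (-145)·a + 50·b = -0.45
Eliminate b (×50 and ×(-25), subtract): -3375·a = -6.750 → a = ∂h/∂x = +0.002000
Back-substitute: b = ∂h/∂y = -0.003200.
|∇h| = √(0.002000² + -0.003200²) = 0.003774

0.00377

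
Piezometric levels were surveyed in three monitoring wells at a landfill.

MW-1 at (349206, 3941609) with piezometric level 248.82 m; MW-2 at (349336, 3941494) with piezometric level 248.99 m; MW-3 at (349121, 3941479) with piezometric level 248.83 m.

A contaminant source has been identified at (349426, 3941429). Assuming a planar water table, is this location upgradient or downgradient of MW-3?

upgradient

Taking MW-1 as reference: MW-2−MW-1 = (130, -115, +0.17); MW-3−MW-1 = (-85, -130, +0.01).
Solve a·Δx + b·Δy = Δh: det = 130·(-130) − (-85)·(-115) = -26675.
∂h/∂x = [(+0.17)·(-130) − (+0.01)·(-115)] / -26675 = +0.0007854
∂h/∂y = [130·(+0.01) − (-85)·(+0.17)] / -26675 = -0.0005904
Head at (349426, 3941429) = 248.82 + (+0.0007854)·(220) + (-0.0005904)·(-180) = 249.10 m.
That is higher than the 248.83 m at MW-3, so the point is upgradient.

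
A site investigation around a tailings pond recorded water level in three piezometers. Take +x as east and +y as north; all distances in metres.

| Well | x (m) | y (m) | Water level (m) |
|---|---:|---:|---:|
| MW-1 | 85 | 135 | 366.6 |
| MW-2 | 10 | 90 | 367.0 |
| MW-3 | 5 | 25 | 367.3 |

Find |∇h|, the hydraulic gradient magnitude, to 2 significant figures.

0.0052

Differences from MW-1: to MW-2 (Δx, Δy, Δh) = (-75, -45, +0.4); to MW-3 = (-80, -110, +0.7).
Solve a·Δx + b·Δy = Δh: det = (-75)·(-110) − (-80)·(-45) = 4650.
∂h/∂x = [(+0.4)·(-110) − (+0.7)·(-45)] / 4650 = -0.002688
∂h/∂y = [(-75)·(+0.7) − (-80)·(+0.4)] / 4650 = -0.004409
|∇h| = √(-0.002688² + -0.004409²) = 0.005164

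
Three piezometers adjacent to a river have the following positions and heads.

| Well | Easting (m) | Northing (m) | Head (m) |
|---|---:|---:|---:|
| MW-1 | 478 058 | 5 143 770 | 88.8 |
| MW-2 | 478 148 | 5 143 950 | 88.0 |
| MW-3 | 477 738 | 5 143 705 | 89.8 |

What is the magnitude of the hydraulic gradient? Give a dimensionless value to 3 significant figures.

0.00405

With h = a·x + b·y + c and MW-1 as origin, the differences give:
  90·a + 180·b = -0.8
  (-320)·a + (-65)·b = +1.0
Eliminate b (×(-65) and ×180, subtract): 51750·a = -128.00 → a = ∂h/∂x = -0.002473
Back-substitute: b = ∂h/∂y = -0.003208.
|∇h| = √(-0.002473² + -0.003208²) = 0.004051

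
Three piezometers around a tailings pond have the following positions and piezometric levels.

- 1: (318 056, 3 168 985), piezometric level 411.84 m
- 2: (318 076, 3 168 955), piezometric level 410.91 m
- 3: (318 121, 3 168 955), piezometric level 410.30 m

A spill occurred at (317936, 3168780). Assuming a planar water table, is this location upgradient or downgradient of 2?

downgradient

With h = a·x + b·y + c and 1 as origin, the differences give:
  20·a + (-30)·b = -0.93
  65·a + (-30)·b = -1.54
Eliminate b (×(-30) and ×(-30), subtract): 1350·a = -18.300 → a = ∂h/∂x = -0.01356
Back-substitute: b = ∂h/∂y = +0.02196.
Head at (317936, 3168780) = 411.84 + (-0.01356)·(-120) + (+0.02196)·(-205) = 408.96 m.
That is lower than the 410.91 m at 2, so the point is downgradient.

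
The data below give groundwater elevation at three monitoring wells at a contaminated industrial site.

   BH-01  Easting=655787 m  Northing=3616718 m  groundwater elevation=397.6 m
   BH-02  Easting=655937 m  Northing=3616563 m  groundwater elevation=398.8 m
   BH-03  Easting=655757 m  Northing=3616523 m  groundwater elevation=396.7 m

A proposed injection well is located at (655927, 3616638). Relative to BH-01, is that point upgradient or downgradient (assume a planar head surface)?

Three-point gradient (reference BH-01): Δ to BH-02 = (150, -155, +1.2), Δ to BH-03 = (-30, -195, -0.9).
∂h/∂x = +0.01102, ∂h/∂y = +0.002920 (det = -33900).
Head at (655927, 3616638) = 397.6 + (+0.01102)·(140) + (+0.002920)·(-80) = 398.91 m.
That is higher than the 397.6 m at BH-01, so the point is upgradient.

upgradient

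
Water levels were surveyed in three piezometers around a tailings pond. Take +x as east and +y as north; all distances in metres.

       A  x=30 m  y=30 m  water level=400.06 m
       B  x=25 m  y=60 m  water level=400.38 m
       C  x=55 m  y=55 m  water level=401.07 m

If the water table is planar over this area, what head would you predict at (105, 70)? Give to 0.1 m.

402.6 m

Taking A as reference: B−A = (-5, 30, +0.32); C−A = (25, 25, +1.01).
Solve a·Δx + b·Δy = Δh: det = (-5)·25 − 25·30 = -875.
∂h/∂x = [(+0.32)·25 − (+1.01)·30] / -875 = +0.02549
∂h/∂y = [(-5)·(+1.01) − 25·(+0.32)] / -875 = +0.01491
h(105, 70) = 400.06 + (+0.02549)·(75) + (+0.01491)·(40) = 400.06 +1.911 +0.597 = 402.568 m.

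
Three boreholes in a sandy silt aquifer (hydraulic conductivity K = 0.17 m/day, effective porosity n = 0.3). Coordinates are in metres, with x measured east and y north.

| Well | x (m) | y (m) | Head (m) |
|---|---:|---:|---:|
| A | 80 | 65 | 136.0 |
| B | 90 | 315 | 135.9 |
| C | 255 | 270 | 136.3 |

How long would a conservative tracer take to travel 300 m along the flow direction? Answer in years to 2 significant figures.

620 years

With h = a·x + b·y + c and A as origin, the differences give:
  10·a + 250·b = -0.1
  175·a + 205·b = +0.3
Eliminate b (×205 and ×250, subtract): -41700·a = -95.50 → a = ∂h/∂x = +0.002290
Back-substitute: b = ∂h/∂y = -0.0004916.
|∇h| = √(0.002290² + -0.0004916²) = 0.002342
Seepage velocity v = K·i/n = 0.17 × 0.002342 / 0.3 = 0.001327 m/day.
t = 300 / 0.001327 = 2.261e+05 days = 619 years.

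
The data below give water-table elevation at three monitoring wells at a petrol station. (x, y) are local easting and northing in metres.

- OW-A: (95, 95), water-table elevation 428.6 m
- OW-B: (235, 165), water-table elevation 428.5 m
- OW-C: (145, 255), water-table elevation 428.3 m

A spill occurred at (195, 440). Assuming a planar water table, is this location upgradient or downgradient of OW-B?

Differences from OW-A: to OW-B (Δx, Δy, Δh) = (140, 70, -0.1); to OW-C = (50, 160, -0.3).
Solve a·Δx + b·Δy = Δh: det = 140·160 − 50·70 = 18900.
∂h/∂x = [(-0.1)·160 − (-0.3)·70] / 18900 = +0.0002646
∂h/∂y = [140·(-0.3) − 50·(-0.1)] / 18900 = -0.001958
Head at (195, 440) = 428.6 + (+0.0002646)·(100) + (-0.001958)·(345) = 427.95 m.
That is lower than the 428.5 m at OW-B, so the point is downgradient.

downgradient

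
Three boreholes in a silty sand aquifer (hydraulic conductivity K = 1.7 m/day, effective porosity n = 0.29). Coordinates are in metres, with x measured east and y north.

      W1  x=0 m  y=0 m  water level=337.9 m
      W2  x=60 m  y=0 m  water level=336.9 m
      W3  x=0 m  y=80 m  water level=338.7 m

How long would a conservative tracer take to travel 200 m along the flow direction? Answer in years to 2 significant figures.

4.8 years

∂h/∂x = (336.9 − 337.9) / (60 − 0) = -0.01667
∂h/∂y = (338.7 − 337.9) / (80 − 0) = +0.01000
|∇h| = √(-0.01667² + 0.01000²) = 0.01944
Seepage velocity v = K·i/n = 1.7 × 0.01944 / 0.29 = 0.114 m/day.
t = 200 / 0.114 = 1754 days = 4.8 years.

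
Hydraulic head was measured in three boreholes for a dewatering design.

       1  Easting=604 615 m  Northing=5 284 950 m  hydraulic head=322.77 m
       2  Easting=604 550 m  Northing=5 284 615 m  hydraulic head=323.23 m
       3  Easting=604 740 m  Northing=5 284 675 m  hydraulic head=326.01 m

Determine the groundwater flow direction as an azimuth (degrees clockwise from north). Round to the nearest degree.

Differences from 1: to 2 (Δx, Δy, Δh) = (-65, -335, +0.46); to 3 = (125, -275, +3.24).
Solve a·Δx + b·Δy = Δh: det = (-65)·(-275) − 125·(-335) = 59750.
∂h/∂x = [(+0.46)·(-275) − (+3.24)·(-335)] / 59750 = +0.01605
∂h/∂y = [(-65)·(+3.24) − 125·(+0.46)] / 59750 = -0.004487
Flow direction (−∇h) has components (-0.01605 E, +0.004487 N).
Azimuth = atan2(E, N) = atan2(-0.01605, +0.004487) = 285.6° ≈ 286°.

286°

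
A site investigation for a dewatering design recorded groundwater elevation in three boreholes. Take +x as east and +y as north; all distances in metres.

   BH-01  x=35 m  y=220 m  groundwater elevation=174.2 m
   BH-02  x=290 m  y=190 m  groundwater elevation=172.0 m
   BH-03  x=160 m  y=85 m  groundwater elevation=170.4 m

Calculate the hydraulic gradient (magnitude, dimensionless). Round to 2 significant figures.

Differences from BH-01: to BH-02 (Δx, Δy, Δh) = (255, -30, -2.2); to BH-03 = (125, -135, -3.8).
Determinant of the coordinate differences = 255·(-135) − 125·(-30) = -30675.
∂h/∂x = [(-2.2)·(-135) − (-3.8)·(-30)] / -30675 = -0.005966
∂h/∂y = [255·(-3.8) − 125·(-2.2)] / -30675 = +0.02262
|∇h| = √(-0.005966² + 0.02262²) = 0.02339

0.023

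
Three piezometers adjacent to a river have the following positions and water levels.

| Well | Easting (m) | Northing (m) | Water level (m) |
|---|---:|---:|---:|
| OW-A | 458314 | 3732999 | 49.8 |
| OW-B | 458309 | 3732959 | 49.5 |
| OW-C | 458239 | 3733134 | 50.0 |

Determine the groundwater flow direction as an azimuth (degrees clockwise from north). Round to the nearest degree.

234°

With h = a·x + b·y + c and OW-A as origin, the differences give:
  (-5)·a + (-40)·b = -0.3
  (-75)·a + 135·b = +0.2
Eliminate b (×135 and ×(-40), subtract): -3675·a = -32.50 → a = ∂h/∂x = +0.008844
Back-substitute: b = ∂h/∂y = +0.006395.
Flow direction (−∇h) has components (-0.008844 E, -0.006395 N).
Azimuth = atan2(E, N) = atan2(-0.008844, -0.006395) = 234.1° ≈ 234°.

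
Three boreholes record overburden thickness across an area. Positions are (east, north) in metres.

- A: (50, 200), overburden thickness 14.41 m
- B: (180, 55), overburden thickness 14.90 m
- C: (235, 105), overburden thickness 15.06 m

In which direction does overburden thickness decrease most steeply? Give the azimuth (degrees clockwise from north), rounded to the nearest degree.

Three-point gradient (reference A): Δ to B = (130, -145, +0.49), Δ to C = (185, -95, +0.65).
∂d/∂x = +0.003295, ∂d/∂y = -0.0004249 (det = 14475).
Steepest decrease is along −∇f: components (-0.003295 E, +0.0004249 N).
Azimuth = atan2(-0.003295, +0.0004249) = 277.3° ≈ 277°.

277°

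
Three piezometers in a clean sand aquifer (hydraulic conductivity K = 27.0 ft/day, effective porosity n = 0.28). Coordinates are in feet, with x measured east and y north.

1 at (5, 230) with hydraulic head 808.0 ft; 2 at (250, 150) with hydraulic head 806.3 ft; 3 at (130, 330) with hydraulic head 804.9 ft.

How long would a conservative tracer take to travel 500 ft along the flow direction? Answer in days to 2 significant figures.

260 days

Taking 1 as reference: 2−1 = (245, -80, -1.7); 3−1 = (125, 100, -3.1).
Determinant of the coordinate differences = 245·100 − 125·(-80) = 34500.
∂h/∂x = [(-1.7)·100 − (-3.1)·(-80)] / 34500 = -0.01212
∂h/∂y = [245·(-3.1) − 125·(-1.7)] / 34500 = -0.01586
|∇h| = √(-0.01212² + -0.01586²) = 0.01996
Seepage velocity v = K·i/n = 27.0 × 0.01996 / 0.28 = 1.925 ft/day.
t = 500 / 1.925 = 259.7 days.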